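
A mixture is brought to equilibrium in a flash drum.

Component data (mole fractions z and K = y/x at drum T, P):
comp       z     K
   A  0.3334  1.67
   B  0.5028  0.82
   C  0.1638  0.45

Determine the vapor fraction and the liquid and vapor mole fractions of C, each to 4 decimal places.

Rachford–Rice: g(ψ) = Σ zᵢ(Kᵢ−1)/(1+ψ(Kᵢ−1)) = 0.
Check two-phase: ΣzᵢKᵢ = 1.0428 > 1 and Σzᵢ/Kᵢ = 1.1768 > 1, so g(0) = 0.0428 > 0 and g(1) = -0.1768 < 0.
Iterate (Newton) starting at ψ = 0.5:
  ψ = 0.5000: g = -0.05639, g' = -0.1979 → ψ = 0.2151
  ψ = 0.2151: g = -0.00108, g' = -0.1957 → ψ = 0.2095
Converged at ψ = 0.2095.
Compositions from xᵢ = zᵢ/(1+ψ(Kᵢ−1)), yᵢ = Kᵢxᵢ:
  A: x = 0.2924, y = 0.4882
  B: x = 0.5225, y = 0.4285
  C: x = 0.1851, y = 0.0833

ψ = 0.2095, x_C = 0.1851, y_C = 0.0833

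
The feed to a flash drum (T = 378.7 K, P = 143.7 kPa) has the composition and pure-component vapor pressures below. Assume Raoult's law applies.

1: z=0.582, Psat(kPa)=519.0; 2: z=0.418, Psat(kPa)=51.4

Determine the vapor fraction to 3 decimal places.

ψ = 0.746

Raoult's law: Kᵢ = Pᵢˢᵃᵗ/P = Pᵢˢᵃᵗ/143.7.
  K_1 = 519.0/143.7 = 3.61169, K_2 = 51.4/143.7 = 0.35769
Let ψ = V/F and solve Σ zᵢ(Kᵢ−1)/(1+ψ(Kᵢ−1)) = 0.
Check two-phase: ΣzᵢKᵢ = 2.252 > 1 and Σzᵢ/Kᵢ = 1.330 > 1, so g(0) = 1.252 > 0 and g(1) = -0.330 < 0.
Binary case is linear: z₁(K₁−1)(1+ψ(K₂−1)) + z₂(K₂−1)(1+ψ(K₁−1)) = 0
⇒ ψ = [z₁(K₁−1)+z₂(K₂−1)] / [−(K₁−1)(K₂−1)] = 1.2515/1.6775 = 0.746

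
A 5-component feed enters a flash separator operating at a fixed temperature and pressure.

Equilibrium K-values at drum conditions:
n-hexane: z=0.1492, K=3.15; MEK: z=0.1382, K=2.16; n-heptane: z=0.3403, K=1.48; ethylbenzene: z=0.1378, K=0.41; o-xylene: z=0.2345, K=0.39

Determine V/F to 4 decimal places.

Material balance + equilibrium reduce to Σ zᵢ(Kᵢ−1)/(1+V/F(Kᵢ−1)) = 0.
g(0) = ΣzᵢKᵢ − 1 = 0.4201 and g(1) = 1 − Σzᵢ/Kᵢ = -0.2787, so a root lies in (0, 1).
Iterate (Newton) starting at V/F = 0.41:
  V/F = 0.4100: g = 0.11762, g' = -0.5736 → V/F = 0.6151
  V/F = 0.6151: g = 0.00125, g' = -0.5796 → V/F = 0.6172
Converged at V/F = 0.6172.

V/F = 0.6172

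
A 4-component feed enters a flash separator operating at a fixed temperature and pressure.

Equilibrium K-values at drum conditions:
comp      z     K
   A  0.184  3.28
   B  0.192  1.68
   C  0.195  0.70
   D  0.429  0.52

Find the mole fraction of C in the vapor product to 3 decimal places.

Rachford–Rice: g(ψ) = Σ zᵢ(Kᵢ−1)/(1+ψ(Kᵢ−1)) = 0.
Feasibility: ΣzᵢKᵢ = 1.286, Σzᵢ/Kᵢ = 1.274 — both > 1, two phases present.
Newton iteration, ψ⁰ = 0.44:
  ψ = 0.440: g = -0.0185, g' = -0.473 → ψ = 0.401
Converged at ψ = 0.401.
Compositions from xᵢ = zᵢ/(1+ψ(Kᵢ−1)), yᵢ = Kᵢxᵢ:
  A: x = 0.096, y = 0.315
  B: x = 0.151, y = 0.253
  C: x = 0.222, y = 0.155
  D: x = 0.531, y = 0.276

y_C = 0.155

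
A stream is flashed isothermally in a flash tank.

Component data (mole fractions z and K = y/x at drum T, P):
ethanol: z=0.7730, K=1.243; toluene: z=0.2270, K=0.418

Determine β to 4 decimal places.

β = 0.3940

Newton iteration, β⁰ = 0.51:
  β = 0.5100: g = -0.02075, g' = -0.1916 → β = 0.4017
  β = 0.4017: g = -0.00129, g' = -0.1689 → β = 0.3941
  β = 0.3941: g = -0.00001, g' = -0.1675 → β = 0.3940
Converged at β = 0.3940.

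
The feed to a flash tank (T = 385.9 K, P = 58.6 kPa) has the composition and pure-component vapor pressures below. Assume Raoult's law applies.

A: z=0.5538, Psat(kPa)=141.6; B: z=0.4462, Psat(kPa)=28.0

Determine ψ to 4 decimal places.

ψ = 0.7455

Raoult's law: Kᵢ = Pᵢˢᵃᵗ/P = Pᵢˢᵃᵗ/58.6.
  K_A = 141.6/58.6 = 2.416382, K_B = 28.0/58.6 = 0.477816
Newton–Raphson from ψ = 0.5:
  ψ = 0.5000: g = 0.14387, g' = -0.6036 → ψ = 0.7384
  ψ = 0.7384: g = 0.00422, g' = -0.5877 → ψ = 0.7455
Converged at ψ = 0.7455.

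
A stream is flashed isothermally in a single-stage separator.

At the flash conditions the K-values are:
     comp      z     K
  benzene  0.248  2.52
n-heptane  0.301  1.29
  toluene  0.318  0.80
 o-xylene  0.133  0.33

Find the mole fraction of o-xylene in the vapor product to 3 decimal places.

y_o-xylene = 0.086

Newton iteration, β⁰ = 0.43:
  β = 0.430: g = 0.1108, g' = -0.363 → β = 0.736
  β = 0.736: g = -0.0004, g' = -0.395 → β = 0.735
Converged at β = 0.735.
Compositions from xᵢ = zᵢ/(1+β(Kᵢ−1)), yᵢ = Kᵢxᵢ:
  benzene: x = 0.117, y = 0.295
  n-heptane: x = 0.248, y = 0.320
  toluene: x = 0.373, y = 0.298
  o-xylene: x = 0.262, y = 0.086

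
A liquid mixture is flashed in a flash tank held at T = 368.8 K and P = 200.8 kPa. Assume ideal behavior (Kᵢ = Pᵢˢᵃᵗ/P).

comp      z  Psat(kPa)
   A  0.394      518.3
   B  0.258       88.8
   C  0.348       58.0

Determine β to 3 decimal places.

Raoult's law: Kᵢ = Pᵢˢᵃᵗ/P = Pᵢˢᵃᵗ/200.8.
  K_A = 518.3/200.8 = 2.58118, K_B = 88.8/200.8 = 0.44223, K_C = 58.0/200.8 = 0.28884
Let β = V/F and solve Σ zᵢ(Kᵢ−1)/(1+β(Kᵢ−1)) = 0.
Feasibility: ΣzᵢKᵢ = 1.232, Σzᵢ/Kᵢ = 1.941 — both > 1, two phases present.
Newton–Raphson from β = 0.38:
  β = 0.380: g = -0.1326, g' = -0.844 → β = 0.223
  β = 0.223: g = 0.0022, g' = -0.892 → β = 0.225
Converged at β = 0.225.

β = 0.225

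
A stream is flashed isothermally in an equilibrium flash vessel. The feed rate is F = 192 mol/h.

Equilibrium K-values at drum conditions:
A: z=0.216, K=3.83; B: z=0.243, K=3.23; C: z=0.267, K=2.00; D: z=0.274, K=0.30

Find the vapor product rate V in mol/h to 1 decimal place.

Material balance + equilibrium reduce to Σ zᵢ(Kᵢ−1)/(1+ψ(Kᵢ−1)) = 0.
Feasibility: ΣzᵢKᵢ = 2.228, Σzᵢ/Kᵢ = 1.178 — both > 1, two phases present.
Newton–Raphson from ψ = 0.59:
  ψ = 0.590: g = 0.3042, g' = -0.963 → ψ = 0.906
  ψ = 0.906: g = -0.0330, g' = -1.345 → ψ = 0.881
  ψ = 0.881: g = -0.0010, g' = -1.269 → ψ = 0.880
Converged at ψ = 0.880.
Then V = ψ·F = 0.8805·192 = 169.1 mol/h and L = F − V = 22.9 mol/h.

V = 169.1 mol/h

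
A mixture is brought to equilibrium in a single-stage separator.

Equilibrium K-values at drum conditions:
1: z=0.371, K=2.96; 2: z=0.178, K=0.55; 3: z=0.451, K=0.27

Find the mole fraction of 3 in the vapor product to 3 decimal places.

y_3 = 0.148

Iterate (Newton) starting at ψ = 0.63:
  ψ = 0.630: g = -0.3960, g' = -1.179 → ψ = 0.294
  ψ = 0.294: g = -0.0505, g' = -1.011 → ψ = 0.244
  ψ = 0.244: g = 0.0010, g' = -1.053 → ψ = 0.245
Converged at ψ = 0.245.
Compositions from xᵢ = zᵢ/(1+ψ(Kᵢ−1)), yᵢ = Kᵢxᵢ:
  1: x = 0.251, y = 0.742
  2: x = 0.200, y = 0.110
  3: x = 0.549, y = 0.148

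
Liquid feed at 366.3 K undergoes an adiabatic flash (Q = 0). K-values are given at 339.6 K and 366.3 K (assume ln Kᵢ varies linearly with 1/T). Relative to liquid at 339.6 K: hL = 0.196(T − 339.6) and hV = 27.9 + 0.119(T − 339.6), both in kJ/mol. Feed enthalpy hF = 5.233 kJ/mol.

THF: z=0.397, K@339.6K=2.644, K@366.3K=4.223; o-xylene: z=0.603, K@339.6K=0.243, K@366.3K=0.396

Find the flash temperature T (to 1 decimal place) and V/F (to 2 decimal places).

T = 341.0 K, V/F = 0.18

Adiabatic flash: solve Rachford–Rice at each trial T, then check hF = ψ·hV(T) + (1−ψ)·hL(T).
  T = 339.6 K: K = (2.644, 0.243), RR gives ψ = 0.158, H_out = 4.398 kJ/mol
  T = 366.3 K: K = (4.223, 0.396), RR gives ψ = 0.470, H_out = 17.385 kJ/mol
  T = 353.0 K: K = (3.374, 0.313), RR gives ψ = 0.324, H_out = 11.337 kJ/mol
  T = 346.3 K: K = (2.994, 0.277), RR gives ψ = 0.246, H_out = 8.061 kJ/mol
  T = 343.0 K: K = (2.818, 0.260), RR gives ψ = 0.205, H_out = 6.320 kJ/mol
  T = 341.3 K: K = (2.730, 0.251), RR gives ψ = 0.182, H_out = 5.378 kJ/mol
Linear interpolation between T = 339.6 (H_out = 4.398) and T = 341.3 (H_out = 5.378) on hF = 5.233 gives T ≈ 341.0 K, at which ψ = 0.18.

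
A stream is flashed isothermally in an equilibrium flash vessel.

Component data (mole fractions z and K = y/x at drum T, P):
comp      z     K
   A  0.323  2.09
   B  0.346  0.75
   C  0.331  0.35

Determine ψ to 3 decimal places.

Material balance + equilibrium reduce to Σ zᵢ(Kᵢ−1)/(1+ψ(Kᵢ−1)) = 0.
Feasibility: ΣzᵢKᵢ = 1.050, Σzᵢ/Kᵢ = 1.562 — both > 1, two phases present.
Iterate (Newton) starting at ψ = 0.5:
  ψ = 0.500: g = -0.1897, g' = -0.496 → ψ = 0.117
  ψ = 0.117: g = -0.0099, g' = -0.488 → ψ = 0.097
Converged at ψ = 0.097.

ψ = 0.097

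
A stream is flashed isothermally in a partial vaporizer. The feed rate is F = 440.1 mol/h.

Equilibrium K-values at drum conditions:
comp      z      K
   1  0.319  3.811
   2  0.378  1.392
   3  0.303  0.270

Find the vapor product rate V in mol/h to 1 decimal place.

Rachford–Rice: g(β) = Σ zᵢ(Kᵢ−1)/(1+β(Kᵢ−1)) = 0.
Check two-phase: ΣzᵢKᵢ = 1.824 > 1 and Σzᵢ/Kᵢ = 1.477 > 1, so g(0) = 0.824 > 0 and g(1) = -0.477 < 0.
Newton iteration, β⁰ = 0.5:
  β = 0.500: g = 0.1483, g' = -0.877 → β = 0.669
  β = 0.669: g = -0.0038, g' = -0.957 → β = 0.665
Converged at β = 0.665.
Then V = β·F = 0.6652·440.1 = 292.8 mol/h and L = F − V = 147.3 mol/h.

V = 292.8 mol/h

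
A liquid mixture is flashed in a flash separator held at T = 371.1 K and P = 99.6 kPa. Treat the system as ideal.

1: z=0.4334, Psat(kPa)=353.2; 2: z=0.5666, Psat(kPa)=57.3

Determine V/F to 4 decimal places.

V/F = 0.7980

Raoult's law: Kᵢ = Pᵢˢᵃᵗ/P = Pᵢˢᵃᵗ/99.6.
  K_1 = 353.2/99.6 = 3.546185, K_2 = 57.3/99.6 = 0.575301
Material balance + equilibrium reduce to Σ zᵢ(Kᵢ−1)/(1+V/F(Kᵢ−1)) = 0.
Feasibility: ΣzᵢKᵢ = 1.8629, Σzᵢ/Kᵢ = 1.1071 — both > 1, two phases present.
Binary case is linear: z₁(K₁−1)(1+V/F(K₂−1)) + z₂(K₂−1)(1+V/F(K₁−1)) = 0
⇒ V/F = [z₁(K₁−1)+z₂(K₂−1)] / [−(K₁−1)(K₂−1)] = 0.86288/1.08136 = 0.7980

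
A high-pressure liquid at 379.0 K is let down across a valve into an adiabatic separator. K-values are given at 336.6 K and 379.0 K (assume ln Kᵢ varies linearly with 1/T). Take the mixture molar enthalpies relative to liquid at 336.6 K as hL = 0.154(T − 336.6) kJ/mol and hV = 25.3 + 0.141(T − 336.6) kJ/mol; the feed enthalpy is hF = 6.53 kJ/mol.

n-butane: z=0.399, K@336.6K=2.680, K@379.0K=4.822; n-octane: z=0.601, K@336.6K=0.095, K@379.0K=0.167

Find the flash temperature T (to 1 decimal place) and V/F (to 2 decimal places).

T = 349.3 K, V/F = 0.18

Adiabatic flash: solve Rachford–Rice at each trial T, then check hF = ψ·hV(T) + (1−ψ)·hL(T).
  T = 336.6 K: K = (2.680, 0.095), RR gives ψ = 0.083, H_out = 2.104 kJ/mol
  T = 379.0 K: K = (4.822, 0.167), RR gives ψ = 0.322, H_out = 14.492 kJ/mol
  T = 357.8 K: K = (3.658, 0.128), RR gives ψ = 0.231, H_out = 9.058 kJ/mol
  T = 347.2 K: K = (3.146, 0.111), RR gives ψ = 0.169, H_out = 5.876 kJ/mol
  T = 352.5 K: K = (3.396, 0.119), RR gives ψ = 0.202, H_out = 7.523 kJ/mol
  T = 349.9 K: K = (3.272, 0.115), RR gives ψ = 0.186, H_out = 6.731 kJ/mol
  T = 348.5 K: K = (3.206, 0.113), RR gives ψ = 0.177, H_out = 6.292 kJ/mol
Linear interpolation between T = 348.5 (H_out = 6.292) and T = 349.9 (H_out = 6.731) on hF = 6.53 gives T ≈ 349.3 K, at which ψ = 0.18.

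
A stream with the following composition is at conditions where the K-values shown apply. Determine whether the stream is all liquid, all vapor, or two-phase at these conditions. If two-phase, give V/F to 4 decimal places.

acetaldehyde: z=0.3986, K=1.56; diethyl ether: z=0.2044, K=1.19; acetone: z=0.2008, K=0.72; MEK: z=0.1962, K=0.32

ΣzᵢKᵢ = 1.0724; Σzᵢ/Kᵢ = 1.3193.
Both exceed 1, so a two-phase solution exists.
Material balance + equilibrium reduce to Σ zᵢ(Kᵢ−1)/(1+ψ(Kᵢ−1)) = 0.
Newton–Raphson from ψ = 0.64:
  ψ = 0.6400: g = -0.10577, g' = -0.3814 → ψ = 0.3627
  ψ = 0.3627: g = -0.01780, g' = -0.2722 → ψ = 0.2973
  ψ = 0.2973: g = -0.00043, g' = -0.2597 → ψ = 0.2956
Converged at ψ = 0.2956.

two-phase, V/F = 0.2956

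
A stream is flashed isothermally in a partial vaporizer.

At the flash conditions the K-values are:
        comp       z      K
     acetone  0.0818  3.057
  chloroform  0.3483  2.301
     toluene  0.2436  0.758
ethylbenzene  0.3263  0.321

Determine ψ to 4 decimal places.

ψ = 0.4317

Material balance + equilibrium reduce to Σ zᵢ(Kᵢ−1)/(1+ψ(Kᵢ−1)) = 0.
Feasibility: ΣzᵢKᵢ = 1.3409, Σzᵢ/Kᵢ = 1.5160 — both > 1, two phases present.
Iterate (Newton) starting at ψ = 0.34:
  ψ = 0.3400: g = 0.06089, g' = -0.6745 → ψ = 0.4303
  ψ = 0.4303: g = 0.00097, g' = -0.6577 → ψ = 0.4317
Converged at ψ = 0.4317.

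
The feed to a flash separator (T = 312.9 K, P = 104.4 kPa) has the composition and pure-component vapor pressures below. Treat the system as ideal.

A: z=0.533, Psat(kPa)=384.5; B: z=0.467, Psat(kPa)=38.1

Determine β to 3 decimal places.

β = 0.665

Raoult's law: Kᵢ = Pᵢˢᵃᵗ/P = Pᵢˢᵃᵗ/104.4.
  K_A = 384.5/104.4 = 3.68295, K_B = 38.1/104.4 = 0.36494
Rachford–Rice: g(β) = Σ zᵢ(Kᵢ−1)/(1+β(Kᵢ−1)) = 0.
g(0) = ΣzᵢKᵢ − 1 = 1.133 and g(1) = 1 − Σzᵢ/Kᵢ = -0.424, so a root lies in (0, 1).
Binary case is linear: z₁(K₁−1)(1+β(K₂−1)) + z₂(K₂−1)(1+β(K₁−1)) = 0
⇒ β = [z₁(K₁−1)+z₂(K₂−1)] / [−(K₁−1)(K₂−1)] = 1.1334/1.7038 = 0.665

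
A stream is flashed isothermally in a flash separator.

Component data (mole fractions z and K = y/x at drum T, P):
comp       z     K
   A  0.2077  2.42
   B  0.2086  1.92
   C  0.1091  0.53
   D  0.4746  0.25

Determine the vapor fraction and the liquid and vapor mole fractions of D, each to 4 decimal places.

Material balance + equilibrium reduce to Σ zᵢ(Kᵢ−1)/(1+ψ(Kᵢ−1)) = 0.
Feasibility: ΣzᵢKᵢ = 1.0796, Σzᵢ/Kᵢ = 2.2987 — both > 1, two phases present.
Iterate (Newton) starting at ψ = 0.57:
  ψ = 0.5700: g = -0.40289, g' = -1.0634 → ψ = 0.1911
  ψ = 0.1911: g = -0.07666, g' = -0.7797 → ψ = 0.0928
  ψ = 0.0928: g = 0.00122, g' = -0.8116 → ψ = 0.0943
Converged at ψ = 0.0943.
Compositions from xᵢ = zᵢ/(1+ψ(Kᵢ−1)), yᵢ = Kᵢxᵢ:
  A: x = 0.1832, y = 0.4433
  B: x = 0.1919, y = 0.3685
  C: x = 0.1142, y = 0.0605
  D: x = 0.5107, y = 0.1277

ψ = 0.0943, x_D = 0.5107, y_D = 0.1277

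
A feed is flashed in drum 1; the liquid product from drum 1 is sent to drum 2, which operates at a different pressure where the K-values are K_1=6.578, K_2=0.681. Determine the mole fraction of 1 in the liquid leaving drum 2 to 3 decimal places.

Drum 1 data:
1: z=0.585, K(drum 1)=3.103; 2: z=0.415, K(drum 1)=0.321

Drum 1:
Binary case is linear: z₁(K₁−1)(1+ψ₁(K₂−1)) + z₂(K₂−1)(1+ψ₁(K₁−1)) = 0
⇒ ψ₁ = [z₁(K₁−1)+z₂(K₂−1)] / [−(K₁−1)(K₂−1)] = 0.9485/1.4279 = 0.664
Drum-1 compositions:
  1: x = 0.244, y = 0.757
  2: x = 0.756, y = 0.243
Drum-2 feed = drum-1 liquid: z₂ = (0.2441, 0.7559).
Drum 2:
Rachford–Rice: g(ψ₂) = Σ zᵢ(Kᵢ−1)/(1+ψ₂(Kᵢ−1)) = 0.
Feasibility: ΣzᵢKᵢ = 2.120, Σzᵢ/Kᵢ = 1.147 — both > 1, two phases present.
Newton iteration, ψ₂⁰ = 0.5:
  ψ₂ = 0.500: g = 0.0724, g' = -0.638 → ψ₂ = 0.614
  ψ₂ = 0.614: g = 0.0080, g' = -0.507 → ψ₂ = 0.629
  ψ₂ = 0.629: g = 0.0001, g' = -0.494 → ψ₂ = 0.630
Converged at ψ₂ = 0.630.
  1: x = 0.054, y = 0.356
  2: x = 0.946, y = 0.644

x_1 (drum 2) = 0.054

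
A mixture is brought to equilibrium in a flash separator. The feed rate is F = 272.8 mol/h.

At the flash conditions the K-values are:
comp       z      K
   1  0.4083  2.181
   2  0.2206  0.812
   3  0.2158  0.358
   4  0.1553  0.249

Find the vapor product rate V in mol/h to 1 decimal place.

V = 77.3 mol/h

Let ψ = V/F and solve Σ zᵢ(Kᵢ−1)/(1+ψ(Kᵢ−1)) = 0.
Feasibility: ΣzᵢKᵢ = 1.1856, Σzᵢ/Kᵢ = 1.6854 — both > 1, two phases present.
Newton–Raphson from ψ = 0.5:
  ψ = 0.5000: g = -0.13340, g' = -0.6521 → ψ = 0.2954
  ψ = 0.2954: g = -0.00730, g' = -0.6018 → ψ = 0.2833
Converged at ψ = 0.2833.
Then V = ψ·F = 0.2833·272.8 = 77.3 mol/h and L = F − V = 195.5 mol/h.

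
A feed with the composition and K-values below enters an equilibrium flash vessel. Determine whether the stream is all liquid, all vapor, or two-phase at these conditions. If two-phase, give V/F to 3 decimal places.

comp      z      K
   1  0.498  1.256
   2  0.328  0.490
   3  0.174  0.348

ΣzᵢKᵢ = 0.847; Σzᵢ/Kᵢ = 1.566.
Since ΣzᵢKᵢ < 1 the mixture is below its bubble point — single liquid phase.

all liquid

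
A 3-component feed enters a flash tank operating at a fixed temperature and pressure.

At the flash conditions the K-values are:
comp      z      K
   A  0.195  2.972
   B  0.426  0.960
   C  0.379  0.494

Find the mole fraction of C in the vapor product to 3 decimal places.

y_C = 0.220

Let ψ = V/F and solve Σ zᵢ(Kᵢ−1)/(1+ψ(Kᵢ−1)) = 0.
Check two-phase: ΣzᵢKᵢ = 1.176 > 1 and Σzᵢ/Kᵢ = 1.277 > 1, so g(0) = 0.176 > 0 and g(1) = -0.277 < 0.
Newton–Raphson from ψ = 0.5:
  ψ = 0.500: g = -0.0805, g' = -0.367 → ψ = 0.281
  ψ = 0.281: g = 0.0068, g' = -0.447 → ψ = 0.296
Converged at ψ = 0.296.
Compositions from xᵢ = zᵢ/(1+ψ(Kᵢ−1)), yᵢ = Kᵢxᵢ:
  A: x = 0.123, y = 0.366
  B: x = 0.431, y = 0.414
  C: x = 0.446, y = 0.220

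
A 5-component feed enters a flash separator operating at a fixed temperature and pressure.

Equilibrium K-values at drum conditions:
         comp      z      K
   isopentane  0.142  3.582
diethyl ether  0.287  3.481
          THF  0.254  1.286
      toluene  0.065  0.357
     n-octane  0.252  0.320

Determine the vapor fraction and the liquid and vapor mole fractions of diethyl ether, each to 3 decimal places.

ψ = 0.753, x_diethyl ether = 0.100, y_diethyl ether = 0.348

Rachford–Rice: g(ψ) = Σ zᵢ(Kᵢ−1)/(1+ψ(Kᵢ−1)) = 0.
g(0) = ΣzᵢKᵢ − 1 = 0.938 and g(1) = 1 − Σzᵢ/Kᵢ = -0.289, so a root lies in (0, 1).
Newton–Raphson from ψ = 0.5:
  ψ = 0.500: g = 0.2202, g' = -0.874 → ψ = 0.752
  ψ = 0.752: g = 0.0014, g' = -0.927 → ψ = 0.753
Converged at ψ = 0.753.
Compositions from xᵢ = zᵢ/(1+ψ(Kᵢ−1)), yᵢ = Kᵢxᵢ:
  isopentane: x = 0.048, y = 0.173
  diethyl ether: x = 0.100, y = 0.348
  THF: x = 0.209, y = 0.269
  toluene: x = 0.126, y = 0.045
  n-octane: x = 0.517, y = 0.165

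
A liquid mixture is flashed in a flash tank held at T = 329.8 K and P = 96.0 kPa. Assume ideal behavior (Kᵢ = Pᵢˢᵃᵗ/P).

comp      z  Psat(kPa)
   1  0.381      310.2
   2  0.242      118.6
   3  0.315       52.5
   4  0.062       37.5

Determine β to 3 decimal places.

β = 0.910

Raoult's law: Kᵢ = Pᵢˢᵃᵗ/P = Pᵢˢᵃᵗ/96.0.
  K_1 = 310.2/96.0 = 3.23125, K_2 = 118.6/96.0 = 1.23542, K_3 = 52.5/96.0 = 0.54688, K_4 = 37.5/96.0 = 0.39062
Newton–Raphson from β = 0.41:
  β = 0.410: g = 0.2703, g' = -0.667 → β = 0.815
  β = 0.815: g = 0.0480, g' = -0.502 → β = 0.911
  β = 0.911: g = -0.0007, g' = -0.519 → β = 0.910
Converged at β = 0.910.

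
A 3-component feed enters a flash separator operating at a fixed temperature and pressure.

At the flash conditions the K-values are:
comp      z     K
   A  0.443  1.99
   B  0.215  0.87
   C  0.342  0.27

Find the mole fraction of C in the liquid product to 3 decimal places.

Rachford–Rice: g(ψ) = Σ zᵢ(Kᵢ−1)/(1+ψ(Kᵢ−1)) = 0.
Feasibility: ΣzᵢKᵢ = 1.161, Σzᵢ/Kᵢ = 1.736 — both > 1, two phases present.
Iterate (Newton) starting at ψ = 0.69:
  ψ = 0.690: g = -0.2732, g' = -0.898 → ψ = 0.386
  ψ = 0.386: g = -0.0595, g' = -0.584 → ψ = 0.284
  ψ = 0.284: g = -0.0016, g' = -0.558 → ψ = 0.281
Converged at ψ = 0.281.
Compositions from xᵢ = zᵢ/(1+ψ(Kᵢ−1)), yᵢ = Kᵢxᵢ:
  A: x = 0.347, y = 0.690
  B: x = 0.223, y = 0.194
  C: x = 0.430, y = 0.116

x_C = 0.430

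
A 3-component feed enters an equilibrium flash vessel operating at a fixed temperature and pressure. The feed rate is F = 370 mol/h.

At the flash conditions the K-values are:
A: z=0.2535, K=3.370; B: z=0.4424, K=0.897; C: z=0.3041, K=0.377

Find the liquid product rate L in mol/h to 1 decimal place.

Newton–Raphson from V/F = 0.5:
  V/F = 0.5000: g = -0.04825, g' = -0.5525 → V/F = 0.4127
  V/F = 0.4127: g = 0.00113, g' = -0.5829 → V/F = 0.4146
Converged at V/F = 0.4146.
Then V = V/F·F = 0.4146·370 = 153.4 mol/h and L = F − V = 216.6 mol/h.

L = 216.6 mol/h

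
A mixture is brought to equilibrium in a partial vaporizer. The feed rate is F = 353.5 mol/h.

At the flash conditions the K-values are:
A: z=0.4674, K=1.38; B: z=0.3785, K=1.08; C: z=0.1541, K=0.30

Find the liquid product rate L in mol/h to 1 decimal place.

L = 158.3 mol/h

Rachford–Rice: g(V/F) = Σ zᵢ(Kᵢ−1)/(1+V/F(Kᵢ−1)) = 0.
Check two-phase: ΣzᵢKᵢ = 1.1000 > 1 and Σzᵢ/Kᵢ = 1.2028 > 1, so g(0) = 0.1000 > 0 and g(1) = -0.2028 < 0.
Iterate (Newton) starting at V/F = 0.5:
  V/F = 0.5000: g = 0.01242, g' = -0.2286 → V/F = 0.5543
  V/F = 0.5543: g = -0.00056, g' = -0.2499 → V/F = 0.5521
Converged at V/F = 0.5521.
Then V = V/F·F = 0.5521·353.5 = 195.2 mol/h and L = F − V = 158.3 mol/h.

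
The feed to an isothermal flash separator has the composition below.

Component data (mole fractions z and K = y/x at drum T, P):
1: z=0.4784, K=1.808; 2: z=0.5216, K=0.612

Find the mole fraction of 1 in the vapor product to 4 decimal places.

Material balance + equilibrium reduce to Σ zᵢ(Kᵢ−1)/(1+V/F(Kᵢ−1)) = 0.
Feasibility: ΣzᵢKᵢ = 1.1842, Σzᵢ/Kᵢ = 1.1169 — both > 1, two phases present.
Binary case is linear: z₁(K₁−1)(1+V/F(K₂−1)) + z₂(K₂−1)(1+V/F(K₁−1)) = 0
⇒ V/F = [z₁(K₁−1)+z₂(K₂−1)] / [−(K₁−1)(K₂−1)] = 0.18417/0.31350 = 0.5874
Compositions from xᵢ = zᵢ/(1+V/F(Kᵢ−1)), yᵢ = Kᵢxᵢ:
  1: x = 0.3244, y = 0.5865
  2: x = 0.6756, y = 0.4135

y_1 = 0.5865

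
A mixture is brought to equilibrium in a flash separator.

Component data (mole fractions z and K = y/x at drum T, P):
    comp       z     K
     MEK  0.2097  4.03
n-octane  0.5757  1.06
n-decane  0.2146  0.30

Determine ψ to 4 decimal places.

ψ = 0.5997

Iterate (Newton) starting at ψ = 0.38:
  ψ = 0.3800: g = 0.12445, g' = -0.6131 → ψ = 0.5830
  ψ = 0.5830: g = 0.00927, g' = -0.5536 → ψ = 0.5997
Converged at ψ = 0.5997.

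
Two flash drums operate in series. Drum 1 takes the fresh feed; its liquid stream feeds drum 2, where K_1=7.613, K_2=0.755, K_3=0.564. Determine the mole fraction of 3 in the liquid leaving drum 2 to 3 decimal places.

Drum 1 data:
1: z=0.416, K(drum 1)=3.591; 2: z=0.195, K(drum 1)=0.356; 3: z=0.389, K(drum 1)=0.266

x_3 (drum 2) = 0.660

Drum 1:
Let ψ₁ = V/F and solve Σ zᵢ(Kᵢ−1)/(1+ψ₁(Kᵢ−1)) = 0.
g(0) = ΣzᵢKᵢ − 1 = 0.667 and g(1) = 1 − Σzᵢ/Kᵢ = -1.126, so a root lies in (0, 1).
Iterate (Newton) starting at ψ₁ = 0.5:
  ψ₁ = 0.500: g = -0.1667, g' = -1.229 → ψ₁ = 0.364
  ψ₁ = 0.364: g = 0.0006, g' = -1.268 → ψ₁ = 0.365
Converged at ψ₁ = 0.365.
Drum-1 compositions:
  1: x = 0.214, y = 0.768
  2: x = 0.255, y = 0.091
  3: x = 0.531, y = 0.141
Drum-2 feed = drum-1 liquid: z₂ = (0.2139, 0.2549, 0.5313).
Drum 2:
Iterate (Newton) starting at ψ₂ = 0.62:
  ψ₂ = 0.620: g = -0.1138, g' = -0.571 → ψ₂ = 0.421
  ψ₂ = 0.421: g = 0.0208, g' = -0.825 → ψ₂ = 0.446
  ψ₂ = 0.446: g = 0.0006, g' = -0.775 → ψ₂ = 0.447
Converged at ψ₂ = 0.447.
  1: x = 0.054, y = 0.412
  2: x = 0.286, y = 0.216
  3: x = 0.660, y = 0.372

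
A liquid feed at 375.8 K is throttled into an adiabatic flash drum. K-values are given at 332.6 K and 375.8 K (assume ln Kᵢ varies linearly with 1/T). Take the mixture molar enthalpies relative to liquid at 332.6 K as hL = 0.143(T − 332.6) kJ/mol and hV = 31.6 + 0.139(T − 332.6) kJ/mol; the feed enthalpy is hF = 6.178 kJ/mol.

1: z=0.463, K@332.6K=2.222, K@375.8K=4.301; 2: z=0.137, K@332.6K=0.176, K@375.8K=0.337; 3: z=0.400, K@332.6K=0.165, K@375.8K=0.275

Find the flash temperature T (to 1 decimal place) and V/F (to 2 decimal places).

T = 336.8 K, V/F = 0.18

Adiabatic flash: solve Rachford–Rice at each trial T, then check hF = ψ·hV(T) + (1−ψ)·hL(T).
  T = 332.6 K: K = (2.222, 0.176, 0.165), RR gives ψ = 0.117, H_out = 3.695 kJ/mol
  T = 375.8 K: K = (4.301, 0.337, 0.275), RR gives ψ = 0.490, H_out = 21.567 kJ/mol
  T = 354.2 K: K = (3.154, 0.248, 0.216), RR gives ψ = 0.348, H_out = 14.047 kJ/mol
  T = 343.4 K: K = (2.662, 0.210, 0.190), RR gives ψ = 0.252, H_out = 9.497 kJ/mol
  T = 338.0 K: K = (2.436, 0.193, 0.177), RR gives ψ = 0.191, H_out = 6.814 kJ/mol
  T = 335.3 K: K = (2.327, 0.184, 0.171), RR gives ψ = 0.156, H_out = 5.320 kJ/mol
  T = 336.6 K: K = (2.379, 0.188, 0.174), RR gives ψ = 0.174, H_out = 6.054 kJ/mol
Linear interpolation between T = 336.6 (H_out = 6.054) and T = 338.0 (H_out = 6.814) on hF = 6.178 gives T ≈ 336.8 K, at which ψ = 0.18.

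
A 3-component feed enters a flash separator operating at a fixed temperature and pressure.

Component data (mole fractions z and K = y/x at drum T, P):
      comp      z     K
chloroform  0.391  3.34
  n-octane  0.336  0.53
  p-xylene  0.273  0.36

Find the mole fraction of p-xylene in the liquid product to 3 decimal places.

Material balance + equilibrium reduce to Σ zᵢ(Kᵢ−1)/(1+β(Kᵢ−1)) = 0.
Feasibility: ΣzᵢKᵢ = 1.582, Σzᵢ/Kᵢ = 1.509 — both > 1, two phases present.
Newton–Raphson from β = 0.68:
  β = 0.680: g = -0.1884, g' = -0.830 → β = 0.453
  β = 0.453: g = -0.0025, g' = -0.846 → β = 0.450
Converged at β = 0.450.
Compositions from xᵢ = zᵢ/(1+β(Kᵢ−1)), yᵢ = Kᵢxᵢ:
  chloroform: x = 0.190, y = 0.636
  n-octane: x = 0.426, y = 0.226
  p-xylene: x = 0.383, y = 0.138

x_p-xylene = 0.383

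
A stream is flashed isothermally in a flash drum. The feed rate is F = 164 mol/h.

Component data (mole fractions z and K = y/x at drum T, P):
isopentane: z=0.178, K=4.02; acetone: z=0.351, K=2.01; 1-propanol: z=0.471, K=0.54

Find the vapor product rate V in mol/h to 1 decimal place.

V = 134.7 mol/h

Newton iteration, ψ⁰ = 0.5:
  ψ = 0.500: g = 0.1683, g' = -0.584 → ψ = 0.788
  ψ = 0.788: g = 0.0164, g' = -0.498 → ψ = 0.821
Converged at ψ = 0.821.
Then V = ψ·F = 0.8213·164 = 134.7 mol/h and L = F − V = 29.3 mol/h.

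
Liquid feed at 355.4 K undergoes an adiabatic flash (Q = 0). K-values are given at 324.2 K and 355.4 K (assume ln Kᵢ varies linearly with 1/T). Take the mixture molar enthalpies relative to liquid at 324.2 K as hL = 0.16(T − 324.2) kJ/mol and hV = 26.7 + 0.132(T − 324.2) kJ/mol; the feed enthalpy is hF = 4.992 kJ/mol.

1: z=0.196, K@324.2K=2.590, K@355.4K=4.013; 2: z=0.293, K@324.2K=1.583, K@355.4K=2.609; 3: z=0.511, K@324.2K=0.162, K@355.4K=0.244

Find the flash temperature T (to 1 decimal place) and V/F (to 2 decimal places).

Adiabatic flash: solve Rachford–Rice at each trial T, then check hF = ψ·hV(T) + (1−ψ)·hL(T).
  T = 324.2 K: K = (2.590, 1.583, 0.162), RR gives ψ = 0.059, H_out = 1.562 kJ/mol
  T = 355.4 K: K = (4.013, 2.609, 0.244), RR gives ψ = 0.401, H_out = 15.340 kJ/mol
  T = 339.8 K: K = (3.256, 2.056, 0.201), RR gives ψ = 0.265, H_out = 9.462 kJ/mol
  T = 332.0 K: K = (2.912, 1.809, 0.181), RR gives ψ = 0.175, H_out = 5.879 kJ/mol
  T = 328.1 K: K = (2.748, 1.694, 0.171), RR gives ψ = 0.121, H_out = 3.832 kJ/mol
  T = 330.1 K: K = (2.832, 1.753, 0.176), RR gives ψ = 0.149, H_out = 4.907 kJ/mol
Linear interpolation between T = 330.1 (H_out = 4.907) and T = 332.0 (H_out = 5.879) on hF = 4.992 gives T ≈ 330.3 K, at which ψ = 0.15.

T = 330.3 K, V/F = 0.15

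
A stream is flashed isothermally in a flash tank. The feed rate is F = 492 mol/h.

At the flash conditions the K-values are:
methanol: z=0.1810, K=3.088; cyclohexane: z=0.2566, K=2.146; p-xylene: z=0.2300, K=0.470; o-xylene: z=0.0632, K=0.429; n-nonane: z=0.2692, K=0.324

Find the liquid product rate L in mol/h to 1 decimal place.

L = 322.9 mol/h

Material balance + equilibrium reduce to Σ zᵢ(Kᵢ−1)/(1+β(Kᵢ−1)) = 0.
Check two-phase: ΣzᵢKᵢ = 1.3320 > 1 and Σzᵢ/Kᵢ = 1.6457 > 1, so g(0) = 0.3320 > 0 and g(1) = -0.6457 < 0.
Iterate (Newton) starting at β = 0.5:
  β = 0.5000: g = -0.11941, g' = -0.7657 → β = 0.3441
  β = 0.3441: g = -0.00029, g' = -0.7780 → β = 0.3437
Converged at β = 0.3437.
Then V = β·F = 0.3437·492 = 169.1 mol/h and L = F − V = 322.9 mol/h.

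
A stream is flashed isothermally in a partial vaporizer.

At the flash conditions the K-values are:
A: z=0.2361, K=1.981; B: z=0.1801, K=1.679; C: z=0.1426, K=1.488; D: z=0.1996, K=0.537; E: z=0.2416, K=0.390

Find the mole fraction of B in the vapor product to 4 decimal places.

Let ψ = V/F and solve Σ zᵢ(Kᵢ−1)/(1+ψ(Kᵢ−1)) = 0.
Check two-phase: ΣzᵢKᵢ = 1.1837 > 1 and Σzᵢ/Kᵢ = 1.3135 > 1, so g(0) = 0.1837 > 0 and g(1) = -0.3135 < 0.
Iterate (Newton) starting at ψ = 0.63:
  ψ = 0.6300: g = -0.08782, g' = -0.4698 → ψ = 0.4431
  ψ = 0.4431: g = -0.00557, g' = -0.4190 → ψ = 0.4298
Converged at ψ = 0.4298.
Compositions from xᵢ = zᵢ/(1+ψ(Kᵢ−1)), yᵢ = Kᵢxᵢ:
  A: x = 0.1661, y = 0.3290
  B: x = 0.1394, y = 0.2341
  C: x = 0.1179, y = 0.1754
  D: x = 0.2492, y = 0.1338
  E: x = 0.3274, y = 0.1277

y_B = 0.2341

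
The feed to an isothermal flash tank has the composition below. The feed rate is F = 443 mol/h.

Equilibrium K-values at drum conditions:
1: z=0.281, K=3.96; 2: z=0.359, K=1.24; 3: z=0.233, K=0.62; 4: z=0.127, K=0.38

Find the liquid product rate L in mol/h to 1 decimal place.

L = 57.0 mol/h

Let β = V/F and solve Σ zᵢ(Kᵢ−1)/(1+β(Kᵢ−1)) = 0.
Feasibility: ΣzᵢKᵢ = 1.751, Σzᵢ/Kᵢ = 1.070 — both > 1, two phases present.
Iterate (Newton) starting at β = 0.56:
  β = 0.560: g = 0.1558, g' = -0.534 → β = 0.852
  β = 0.852: g = 0.0098, g' = -0.506 → β = 0.872
  β = 0.872: g = -0.0001, g' = -0.513 → β = 0.871
Converged at β = 0.871.
Then V = β·F = 0.8714·443 = 386.0 mol/h and L = F − V = 57.0 mol/h.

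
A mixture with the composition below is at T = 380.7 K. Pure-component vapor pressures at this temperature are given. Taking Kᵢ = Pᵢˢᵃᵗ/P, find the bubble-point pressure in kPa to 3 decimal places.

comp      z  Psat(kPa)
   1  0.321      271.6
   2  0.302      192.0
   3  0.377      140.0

At the bubble point ψ → 0, so ΣzᵢKᵢ = 1 with Kᵢ = Pᵢˢᵃᵗ/P ⇒ P = ΣzᵢPᵢˢᵃᵗ.
P = 0.321·271.6 + 0.302·192.0 + 0.377·140.0 = 197.948 kPa

Pbub = 197.948 kPa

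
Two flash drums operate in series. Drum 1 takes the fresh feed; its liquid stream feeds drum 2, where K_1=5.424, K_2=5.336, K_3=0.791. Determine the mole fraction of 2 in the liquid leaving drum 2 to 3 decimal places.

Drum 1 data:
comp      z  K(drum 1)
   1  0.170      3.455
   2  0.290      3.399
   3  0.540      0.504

Drum 1:
Iterate (Newton) starting at ψ₁ = 0.36:
  ψ₁ = 0.360: g = 0.2688, g' = -0.966 → ψ₁ = 0.638
  ψ₁ = 0.638: g = 0.0456, g' = -0.700 → ψ₁ = 0.703
  ψ₁ = 0.703: g = 0.0007, g' = -0.682 → ψ₁ = 0.704
Converged at ψ₁ = 0.704.
Drum-1 compositions:
  1: x = 0.062, y = 0.215
  2: x = 0.108, y = 0.367
  3: x = 0.830, y = 0.418
Drum-2 feed = drum-1 liquid: z₂ = (0.0623, 0.1078, 0.8299).
Drum 2:
Newton–Raphson from ψ₂ = 0.69:
  ψ₂ = 0.690: g = -0.0175, g' = -0.251 → ψ₂ = 0.620
  ψ₂ = 0.620: g = 0.0011, g' = -0.284 → ψ₂ = 0.624
Converged at ψ₂ = 0.624.
  1: x = 0.017, y = 0.090
  2: x = 0.029, y = 0.155
  3: x = 0.954, y = 0.755

x_2 (drum 2) = 0.029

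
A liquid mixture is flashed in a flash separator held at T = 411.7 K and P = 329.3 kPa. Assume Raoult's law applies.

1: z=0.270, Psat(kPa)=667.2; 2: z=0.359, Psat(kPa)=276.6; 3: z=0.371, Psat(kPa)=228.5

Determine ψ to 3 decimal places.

Raoult's law: Kᵢ = Pᵢˢᵃᵗ/P = Pᵢˢᵃᵗ/329.3.
  K_1 = 667.2/329.3 = 2.02612, K_2 = 276.6/329.3 = 0.83996, K_3 = 228.5/329.3 = 0.69390
Newton–Raphson from ψ = 0.36:
  ψ = 0.360: g = 0.0137, g' = -0.206 → ψ = 0.427
  ψ = 0.427: g = 0.0004, g' = -0.194 → ψ = 0.429
Converged at ψ = 0.429.

ψ = 0.429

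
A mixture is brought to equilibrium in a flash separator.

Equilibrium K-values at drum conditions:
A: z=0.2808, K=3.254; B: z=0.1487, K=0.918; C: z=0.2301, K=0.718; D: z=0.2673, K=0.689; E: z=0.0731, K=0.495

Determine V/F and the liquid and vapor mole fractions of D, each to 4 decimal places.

V/F = 0.6654, x_D = 0.3370, y_D = 0.2322

Rachford–Rice: g(V/F) = Σ zᵢ(Kᵢ−1)/(1+V/F(Kᵢ−1)) = 0.
g(0) = ΣzᵢKᵢ − 1 = 0.4358 and g(1) = 1 − Σzᵢ/Kᵢ = -0.1044, so a root lies in (0, 1).
Newton iteration, V/F⁰ = 0.5:
  V/F = 0.5000: g = 0.06149, g' = -0.4108 → V/F = 0.6497
  V/F = 0.6497: g = 0.00539, g' = -0.3453 → V/F = 0.6653
  V/F = 0.6653: g = 0.00004, g' = -0.3406 → V/F = 0.6654
Converged at V/F = 0.6654.
Compositions from xᵢ = zᵢ/(1+V/F(Kᵢ−1)), yᵢ = Kᵢxᵢ:
  A: x = 0.1123, y = 0.3655
  B: x = 0.1573, y = 0.1444
  C: x = 0.2832, y = 0.2034
  D: x = 0.3370, y = 0.2322
  E: x = 0.1101, y = 0.0545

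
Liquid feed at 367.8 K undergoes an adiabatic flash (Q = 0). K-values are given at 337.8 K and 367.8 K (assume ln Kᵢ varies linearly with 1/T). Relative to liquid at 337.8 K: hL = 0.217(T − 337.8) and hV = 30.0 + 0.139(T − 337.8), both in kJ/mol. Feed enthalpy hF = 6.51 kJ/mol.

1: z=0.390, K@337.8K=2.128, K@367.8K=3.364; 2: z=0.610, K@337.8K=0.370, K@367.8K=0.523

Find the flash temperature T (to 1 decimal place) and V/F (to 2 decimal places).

Adiabatic flash: solve Rachford–Rice at each trial T, then check hF = ψ·hV(T) + (1−ψ)·hL(T).
  T = 337.8 K: K = (2.128, 0.370), RR gives ψ = 0.078, H_out = 2.348 kJ/mol
  T = 367.8 K: K = (3.364, 0.523), RR gives ψ = 0.560, H_out = 21.988 kJ/mol
  T = 352.8 K: K = (2.702, 0.443), RR gives ψ = 0.342, H_out = 13.112 kJ/mol
  T = 345.3 K: K = (2.404, 0.406), RR gives ψ = 0.222, H_out = 8.151 kJ/mol
  T = 341.6 K: K = (2.265, 0.388), RR gives ψ = 0.155, H_out = 5.428 kJ/mol
  T = 343.5 K: K = (2.336, 0.397), RR gives ψ = 0.190, H_out = 6.855 kJ/mol
Linear interpolation between T = 341.6 (H_out = 5.428) and T = 343.5 (H_out = 6.855) on hF = 6.51 gives T ≈ 343.0 K, at which ψ = 0.18.

T = 343.0 K, V/F = 0.18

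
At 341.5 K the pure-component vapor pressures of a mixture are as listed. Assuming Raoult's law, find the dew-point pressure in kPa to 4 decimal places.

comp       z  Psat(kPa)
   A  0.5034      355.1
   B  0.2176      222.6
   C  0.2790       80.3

Pdew = 170.3683 kPa

At the dew point ψ → 1, so Σzᵢ/Kᵢ = 1 with Kᵢ = Pᵢˢᵃᵗ/P ⇒ 1/P = Σzᵢ/Pᵢˢᵃᵗ.
1/P = 0.5034/355.1 + 0.2176/222.6 + 0.2790/80.3 = 0.0058696 ⇒ P = 170.3683 kPa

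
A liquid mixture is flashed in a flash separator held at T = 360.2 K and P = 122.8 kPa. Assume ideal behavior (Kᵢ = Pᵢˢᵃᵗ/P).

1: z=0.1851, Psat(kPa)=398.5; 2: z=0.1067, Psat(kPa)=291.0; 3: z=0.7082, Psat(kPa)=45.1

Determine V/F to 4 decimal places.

V/F = 0.0906

Raoult's law: Kᵢ = Pᵢˢᵃᵗ/P = Pᵢˢᵃᵗ/122.8.
  K_1 = 398.5/122.8 = 3.245114, K_2 = 291.0/122.8 = 2.369707, K_3 = 45.1/122.8 = 0.367264
Rachford–Rice: g(V/F) = Σ zᵢ(Kᵢ−1)/(1+V/F(Kᵢ−1)) = 0.
Feasibility: ΣzᵢKᵢ = 1.1136, Σzᵢ/Kᵢ = 2.0304 — both > 1, two phases present.
Iterate (Newton) starting at V/F = 0.5:
  V/F = 0.5000: g = -0.37295, g' = -0.8843 → V/F = 0.0783
  V/F = 0.0783: g = 0.01402, g' = -1.1521 → V/F = 0.0904
  V/F = 0.0904: g = 0.00018, g' = -1.1222 → V/F = 0.0906
Converged at V/F = 0.0906.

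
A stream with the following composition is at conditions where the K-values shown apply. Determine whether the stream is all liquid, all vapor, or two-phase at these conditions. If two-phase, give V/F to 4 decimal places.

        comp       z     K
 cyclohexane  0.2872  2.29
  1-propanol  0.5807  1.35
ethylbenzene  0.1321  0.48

all vapor

ΣzᵢKᵢ = 1.5050; Σzᵢ/Kᵢ = 0.8308.
Since Σzᵢ/Kᵢ < 1 the mixture is above its dew point — single vapor phase.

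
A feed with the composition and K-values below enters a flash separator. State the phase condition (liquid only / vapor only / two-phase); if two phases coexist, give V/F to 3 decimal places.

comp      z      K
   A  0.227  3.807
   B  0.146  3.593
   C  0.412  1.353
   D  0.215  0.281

two-phase, V/F = 0.870

ΣzᵢKᵢ = 2.007; Σzᵢ/Kᵢ = 1.170.
Both exceed 1, so a two-phase solution exists.
Let ψ = V/F and solve Σ zᵢ(Kᵢ−1)/(1+ψ(Kᵢ−1)) = 0.
Newton–Raphson from ψ = 0.6:
  ψ = 0.600: g = 0.2337, g' = -0.777 → ψ = 0.901
  ψ = 0.901: g = -0.0341, g' = -1.156 → ψ = 0.871
  ψ = 0.871: g = -0.0013, g' = -1.069 → ψ = 0.870
Converged at ψ = 0.870.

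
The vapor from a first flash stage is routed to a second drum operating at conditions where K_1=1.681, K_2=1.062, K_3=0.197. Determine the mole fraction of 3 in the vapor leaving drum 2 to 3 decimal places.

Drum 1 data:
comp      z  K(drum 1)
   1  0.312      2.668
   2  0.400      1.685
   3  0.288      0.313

y_3 (drum 2) = 0.055

Drum 1:
Rachford–Rice: g(ψ₁) = Σ zᵢ(Kᵢ−1)/(1+ψ₁(Kᵢ−1)) = 0.
Check two-phase: ΣzᵢKᵢ = 1.597 > 1 and Σzᵢ/Kᵢ = 1.274 > 1, so g(0) = 0.597 > 0 and g(1) = -0.274 < 0.
Newton–Raphson from ψ₁ = 0.5:
  ψ₁ = 0.500: g = 0.1865, g' = -0.678 → ψ₁ = 0.775
  ψ₁ = 0.775: g = -0.0174, g' = -0.867 → ψ₁ = 0.755
Converged at ψ₁ = 0.755.
Drum-1 compositions:
  1: x = 0.138, y = 0.368
  2: x = 0.264, y = 0.444
  3: x = 0.598, y = 0.187
Drum-2 feed = drum-1 vapor: z₂ = (0.3685, 0.4443, 0.1872).
Drum 2:
Newton–Raphson from ψ₂ = 0.5:
  ψ₂ = 0.500: g = -0.0373, g' = -0.434 → ψ₂ = 0.414
  ψ₂ = 0.414: g = -0.0026, g' = -0.377 → ψ₂ = 0.407
Converged at ψ₂ = 0.407.
  1: x = 0.289, y = 0.485
  2: x = 0.433, y = 0.460
  3: x = 0.278, y = 0.055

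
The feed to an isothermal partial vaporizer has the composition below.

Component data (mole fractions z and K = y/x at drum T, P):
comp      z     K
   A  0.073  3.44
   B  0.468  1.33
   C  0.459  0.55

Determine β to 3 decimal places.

β = 0.315

Rachford–Rice: g(β) = Σ zᵢ(Kᵢ−1)/(1+β(Kᵢ−1)) = 0.
Feasibility: ΣzᵢKᵢ = 1.126, Σzᵢ/Kᵢ = 1.208 — both > 1, two phases present.
Newton iteration, β⁰ = 0.65:
  β = 0.650: g = -0.0959, g' = -0.285 → β = 0.314
  β = 0.314: g = 0.0003, g' = -0.307 → β = 0.315
Converged at β = 0.315.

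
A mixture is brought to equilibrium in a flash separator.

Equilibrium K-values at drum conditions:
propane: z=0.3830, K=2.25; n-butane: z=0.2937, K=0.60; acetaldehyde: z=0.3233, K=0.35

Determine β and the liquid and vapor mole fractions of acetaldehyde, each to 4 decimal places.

Newton–Raphson from β = 0.5:
  β = 0.5000: g = -0.16356, g' = -0.5998 → β = 0.2273
  β = 0.2273: g = -0.00300, g' = -0.6078 → β = 0.2224
Converged at β = 0.2224.
Compositions from xᵢ = zᵢ/(1+β(Kᵢ−1)), yᵢ = Kᵢxᵢ:
  propane: x = 0.2997, y = 0.6743
  n-butane: x = 0.3224, y = 0.1934
  acetaldehyde: x = 0.3779, y = 0.1323

β = 0.2224, x_acetaldehyde = 0.3779, y_acetaldehyde = 0.1323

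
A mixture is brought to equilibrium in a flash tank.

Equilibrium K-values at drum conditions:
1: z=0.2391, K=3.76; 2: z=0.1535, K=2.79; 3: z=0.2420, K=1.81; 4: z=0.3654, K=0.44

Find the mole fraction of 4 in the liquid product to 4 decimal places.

Material balance + equilibrium reduce to Σ zᵢ(Kᵢ−1)/(1+V/F(Kᵢ−1)) = 0.
g(0) = ΣzᵢKᵢ − 1 = 0.9261 and g(1) = 1 − Σzᵢ/Kᵢ = -0.0828, so a root lies in (0, 1).
Newton–Raphson from V/F = 0.5:
  V/F = 0.5000: g = 0.27759, g' = -0.7600 → V/F = 0.8653
  V/F = 0.8653: g = 0.02085, g' = -0.7205 → V/F = 0.8942
  V/F = 0.8942: g = -0.00023, g' = -0.7373 → V/F = 0.8939
Converged at V/F = 0.8939.
Compositions from xᵢ = zᵢ/(1+V/F(Kᵢ−1)), yᵢ = Kᵢxᵢ:
  1: x = 0.0690, y = 0.2593
  2: x = 0.0590, y = 0.1647
  3: x = 0.1404, y = 0.2541
  4: x = 0.7316, y = 0.3219

x_4 = 0.7316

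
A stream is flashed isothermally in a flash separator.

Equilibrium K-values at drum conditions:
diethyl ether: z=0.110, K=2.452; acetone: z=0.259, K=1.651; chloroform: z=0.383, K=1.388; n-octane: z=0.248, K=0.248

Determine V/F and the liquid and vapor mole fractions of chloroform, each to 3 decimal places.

Rachford–Rice: g(V/F) = Σ zᵢ(Kᵢ−1)/(1+V/F(Kᵢ−1)) = 0.
Check two-phase: ΣzᵢKᵢ = 1.290 > 1 and Σzᵢ/Kᵢ = 1.478 > 1, so g(0) = 0.290 > 0 and g(1) = -0.478 < 0.
Newton–Raphson from V/F = 0.33:
  V/F = 0.330: g = 0.1305, g' = -0.474 → V/F = 0.605
  V/F = 0.605: g = -0.0160, g' = -0.633 → V/F = 0.580
  V/F = 0.580: g = -0.0003, g' = -0.606 → V/F = 0.579
Converged at V/F = 0.579.
Compositions from xᵢ = zᵢ/(1+V/F(Kᵢ−1)), yᵢ = Kᵢxᵢ:
  diethyl ether: x = 0.060, y = 0.146
  acetone: x = 0.188, y = 0.310
  chloroform: x = 0.313, y = 0.434
  n-octane: x = 0.439, y = 0.109

V/F = 0.579, x_chloroform = 0.313, y_chloroform = 0.434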